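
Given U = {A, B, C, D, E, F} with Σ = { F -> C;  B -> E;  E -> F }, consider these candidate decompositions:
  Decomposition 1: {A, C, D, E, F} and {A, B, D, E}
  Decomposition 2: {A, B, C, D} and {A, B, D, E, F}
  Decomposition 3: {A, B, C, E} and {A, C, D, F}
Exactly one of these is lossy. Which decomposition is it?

Decomposition 3

Decomposition 1: common = {A, D, E}, closure = {A, C, D, E, F} → lossless.
Decomposition 2: common = {A, B, D}, closure = {A, B, C, D, E, F} → lossless.
Decomposition 3: common = {A, C}, closure = {A, C} → lossy.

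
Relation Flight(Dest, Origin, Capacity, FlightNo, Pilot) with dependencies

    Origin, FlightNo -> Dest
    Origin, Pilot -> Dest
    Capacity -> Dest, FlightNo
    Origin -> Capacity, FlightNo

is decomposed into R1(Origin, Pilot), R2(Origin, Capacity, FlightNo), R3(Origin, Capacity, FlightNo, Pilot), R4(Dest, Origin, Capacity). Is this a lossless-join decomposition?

Yes

Chase test. Columns are Dest, Origin, Capacity, FlightNo, Pilot; row i has aⱼ where attribute j ∈ Ri, else bᵢⱼ.
Initial tableau (one row per fragment):
  row 1: b11 a2 b13 b14 a5
  row 2: b21 a2 a3 a4 b25
  row 3: b31 a2 a3 a4 a5
  row 4: a1 a2 a3 b44 b45
Rows 2 and 3 agree on Origin, FlightNo; apply Origin, FlightNo→Dest and equate their Dest entries.
Rows 1 and 3 agree on Origin, Pilot; apply Origin, Pilot→Dest and equate their Dest entries.
Rows 2 and 4 agree on Capacity; apply Capacity→Dest, FlightNo and equate their Dest, FlightNo entries.
Rows 1 and 2 agree on Origin; apply Origin→Capacity, FlightNo and equate their Capacity, FlightNo entries.
Row 1 is now all distinguished symbols — the join is lossless.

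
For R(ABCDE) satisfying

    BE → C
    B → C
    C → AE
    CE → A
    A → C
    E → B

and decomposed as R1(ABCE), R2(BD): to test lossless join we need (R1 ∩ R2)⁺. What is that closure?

R1 ∩ R2 = {B}.
B → C applies, adding C
C → AE applies, adding AE
Closure: {ABCE}.

ABCE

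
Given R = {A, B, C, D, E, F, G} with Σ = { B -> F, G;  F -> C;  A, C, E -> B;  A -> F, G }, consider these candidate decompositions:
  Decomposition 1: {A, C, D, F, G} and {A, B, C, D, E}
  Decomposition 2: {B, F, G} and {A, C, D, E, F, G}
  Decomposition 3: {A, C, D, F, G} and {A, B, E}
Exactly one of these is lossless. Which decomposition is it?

Decomposition 1: common = {A, C, D}, closure = {A, C, D, F, G} → lossless.
Decomposition 2: common = {F, G}, closure = {C, F, G} → lossy.
Decomposition 3: common = {A}, closure = {A, C, F, G} → lossy.

Decomposition 1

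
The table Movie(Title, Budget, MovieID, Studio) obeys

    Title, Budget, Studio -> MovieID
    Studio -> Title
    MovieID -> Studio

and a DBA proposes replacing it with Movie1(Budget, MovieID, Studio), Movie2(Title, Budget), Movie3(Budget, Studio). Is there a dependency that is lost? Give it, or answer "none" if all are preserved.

Check Studio → Title: no single fragment contains all of {Title, Studio}, and the restricted closure of {Studio} across the fragments never reaches {Title}.
Title, Budget, Studio → MovieID is preserved.
MovieID → Studio is preserved.

Studio -> Title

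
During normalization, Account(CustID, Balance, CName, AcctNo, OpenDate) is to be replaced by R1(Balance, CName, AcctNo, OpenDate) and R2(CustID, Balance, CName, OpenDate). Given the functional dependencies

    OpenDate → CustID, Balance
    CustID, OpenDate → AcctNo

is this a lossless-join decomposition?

Common attributes: R1 ∩ R2 = {Balance, CName, OpenDate}.
Closure of {Balance, CName, OpenDate}: OpenDate → CustID, Balance applies, adding CustID; CustID, OpenDate → AcctNo applies, adding AcctNo. So (Balance, CName, OpenDate)⁺ = {CustID, Balance, CName, AcctNo, OpenDate}.
This closure contains every attribute of R1, so R1 ∩ R2 → R1. The join is lossless.

Yes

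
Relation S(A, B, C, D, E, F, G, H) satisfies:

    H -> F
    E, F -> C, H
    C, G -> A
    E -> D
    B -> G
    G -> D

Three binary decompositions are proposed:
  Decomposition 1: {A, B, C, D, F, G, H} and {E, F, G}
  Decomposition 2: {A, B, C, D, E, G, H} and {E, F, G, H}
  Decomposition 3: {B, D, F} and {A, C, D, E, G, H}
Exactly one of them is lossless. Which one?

Decomposition 2

Decomposition 1: common = {F, G}, closure = {D, F, G} → lossy.
Decomposition 2: common = {E, G, H}, closure = {A, C, D, E, F, G, H} → lossless.
Decomposition 3: common = {D}, closure = {D} → lossy.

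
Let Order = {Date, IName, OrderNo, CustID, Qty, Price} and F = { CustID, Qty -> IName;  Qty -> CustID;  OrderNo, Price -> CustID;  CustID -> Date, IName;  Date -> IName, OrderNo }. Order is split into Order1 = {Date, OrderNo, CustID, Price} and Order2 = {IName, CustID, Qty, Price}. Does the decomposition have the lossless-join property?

Common attributes: Order1 ∩ Order2 = {CustID, Price}.
Closure of {CustID, Price}: CustID → Date, IName applies, adding Date, IName; Date → IName, OrderNo applies, adding OrderNo. So (CustID, Price)⁺ = {Date, IName, OrderNo, CustID, Price}.
This closure contains every attribute of Order1, so Order1 ∩ Order2 → Order1. The join is lossless.

Yes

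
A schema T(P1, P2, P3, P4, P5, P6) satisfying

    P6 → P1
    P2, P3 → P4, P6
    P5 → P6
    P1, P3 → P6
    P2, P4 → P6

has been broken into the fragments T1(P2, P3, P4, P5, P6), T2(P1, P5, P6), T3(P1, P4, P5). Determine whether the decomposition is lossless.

Yes

Chase test. Columns are P1, P2, P3, P4, P5, P6; row i has aⱼ where attribute j ∈ Ti, else bᵢⱼ.
Initial tableau (one row per fragment):
  row 1: b11 a2 a3 a4 a5 a6
  row 2: a1 b22 b23 b24 a5 a6
  row 3: a1 b32 b33 a4 a5 b36
Rows 1 and 2 agree on P6; apply P6→P1 and equate their P1 entries.
Rows 1 and 3 agree on P5; apply P5→P6 and equate their P6 entries.
Row 1 is now all distinguished symbols — the join is lossless.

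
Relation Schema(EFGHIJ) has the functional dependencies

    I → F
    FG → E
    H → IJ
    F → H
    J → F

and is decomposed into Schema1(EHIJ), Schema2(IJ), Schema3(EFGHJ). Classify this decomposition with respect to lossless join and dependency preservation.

lossless and dependency-preserving

Lossless test (chase): Rows 1 and 2 agree on I; apply I→F and equate their F entries. Rows 1 and 3 agree on H; apply H→IJ and equate their IJ entries. Rows 1 and 2 agree on F; apply F→H and equate their H entries. Rows 1 and 3 agree on J; apply J→F and equate their F entries. Row 3 is now all distinguished symbols — the join is lossless.
Dependency preservation: I → F is not contained in any single fragment, but the restricted closure of its left-hand side across the fragments still reaches the right-hand side; the remaining FDs each lie inside some fragment. All dependencies are preserved.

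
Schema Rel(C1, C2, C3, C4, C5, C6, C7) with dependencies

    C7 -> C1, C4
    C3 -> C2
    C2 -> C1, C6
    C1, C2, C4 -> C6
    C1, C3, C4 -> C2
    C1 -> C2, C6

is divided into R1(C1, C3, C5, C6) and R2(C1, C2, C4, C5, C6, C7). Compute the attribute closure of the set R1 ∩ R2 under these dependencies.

R1 ∩ R2 = {C1, C5, C6}.
C1 → C2, C6 applies, adding C2
Closure: {C1, C2, C5, C6}.

C1, C2, C5, C6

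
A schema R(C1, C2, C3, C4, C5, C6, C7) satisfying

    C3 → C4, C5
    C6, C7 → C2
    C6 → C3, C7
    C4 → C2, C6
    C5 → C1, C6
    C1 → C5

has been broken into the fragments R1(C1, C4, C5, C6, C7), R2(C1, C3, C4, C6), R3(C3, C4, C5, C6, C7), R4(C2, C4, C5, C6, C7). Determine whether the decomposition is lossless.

Chase test. Columns are C1, C2, C3, C4, C5, C6, C7; row i has aⱼ where attribute j ∈ Ri, else bᵢⱼ.
Initial tableau (one row per fragment):
  row 1: a1 b12 b13 a4 a5 a6 a7
  row 2: a1 b22 a3 a4 b25 a6 b27
  row 3: b31 b32 a3 a4 a5 a6 a7
  row 4: b41 a2 b43 a4 a5 a6 a7
Rows 2 and 3 agree on C3; apply C3→C4, C5 and equate their C4, C5 entries.
Rows 1 and 3 agree on C6, C7; apply C6, C7→C2 and equate their C2 entries.
Rows 1 and 4 agree on C6, C7; apply C6, C7→C2 and equate their C2 entries.
Rows 1 and 2 agree on C6; apply C6→C3, C7 and equate their C3, C7 entries.
Rows 1 and 4 agree on C6; apply C6→C3, C7 and equate their C3, C7 entries.
Rows 1 and 2 agree on C4; apply C4→C2, C6 and equate their C2, C6 entries.
Rows 1 and 3 agree on C5; apply C5→C1, C6 and equate their C1, C6 entries.
Rows 1 and 4 agree on C5; apply C5→C1, C6 and equate their C1, C6 entries.
Row 1 is now all distinguished symbols — the join is lossless.

Yes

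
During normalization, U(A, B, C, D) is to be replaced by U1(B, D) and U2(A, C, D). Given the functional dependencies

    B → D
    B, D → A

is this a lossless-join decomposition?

No

Common attributes: U1 ∩ U2 = {D}.
No dependency enlarges {D}, so (D)⁺ = {D}.
The closure contains neither all of U1 = {B, D} nor all of U2 = {A, C, D}, so the common attributes are not a superkey of either fragment. The join is lossy.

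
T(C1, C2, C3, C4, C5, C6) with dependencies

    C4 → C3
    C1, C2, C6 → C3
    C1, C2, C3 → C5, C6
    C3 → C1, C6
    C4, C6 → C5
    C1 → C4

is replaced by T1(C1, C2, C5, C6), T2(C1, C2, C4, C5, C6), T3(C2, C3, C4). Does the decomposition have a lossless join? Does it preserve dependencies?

Lossless test (chase): Rows 2 and 3 agree on C4; apply C4→C3 and equate their C3 entries. Rows 1 and 2 agree on C1, C2, C6; apply C1, C2, C6→C3 and equate their C3 entries. Rows 1 and 3 agree on C3; apply C3→C1, C6 and equate their C1, C6 entries. Rows 2 and 3 agree on C4, C6; apply C4, C6→C5 and equate their C5 entries. Rows 1 and 2 agree on C1; apply C1→C4 and equate their C4 entries. Row 1 is now all distinguished symbols — the join is lossless.
Dependency preservation: C1, C2, C6 → C3; C1, C2, C3 → C5, C6; C3 → C1, C6 are not contained in any single fragment, but the restricted closure of each left-hand side across the fragments still reaches the right-hand side; the remaining FDs each lie inside some fragment. All dependencies are preserved.

lossless and dependency-preserving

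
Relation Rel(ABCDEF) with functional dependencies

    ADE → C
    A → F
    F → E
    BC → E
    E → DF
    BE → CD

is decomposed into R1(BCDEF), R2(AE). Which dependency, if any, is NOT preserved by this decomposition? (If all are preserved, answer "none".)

ADE → C

Check ADE → C: no single fragment contains all of {ACDE}, and the restricted closure of {ADE} across the fragments never reaches {C}.
A → F is preserved.
F → E is preserved.
BC → E is preserved.
E → DF is preserved.
BE → CD is preserved.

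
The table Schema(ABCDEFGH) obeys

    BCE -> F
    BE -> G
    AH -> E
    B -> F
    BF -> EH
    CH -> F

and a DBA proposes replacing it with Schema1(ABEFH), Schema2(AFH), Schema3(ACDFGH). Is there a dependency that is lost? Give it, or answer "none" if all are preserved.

Check BE → G: no single fragment contains all of {BEG}, and the restricted closure of {BE} across the fragments never reaches {G}.
BCE → F is preserved.
AH → E is preserved.
B → F is preserved.
BF → EH is preserved.
CH → F is preserved.

BE -> G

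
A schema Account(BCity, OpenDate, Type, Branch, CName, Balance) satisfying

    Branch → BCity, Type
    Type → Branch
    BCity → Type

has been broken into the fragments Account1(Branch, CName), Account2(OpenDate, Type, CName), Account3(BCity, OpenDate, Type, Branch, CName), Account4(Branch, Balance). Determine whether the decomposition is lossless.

Chase test. Columns are BCity, OpenDate, Type, Branch, CName, Balance; row i has aⱼ where attribute j ∈ Accounti, else bᵢⱼ.
Initial tableau (one row per fragment):
  row 1: b11 b12 b13 a4 a5 b16
  row 2: b21 a2 a3 b24 a5 b26
  row 3: a1 a2 a3 a4 a5 b36
  row 4: b41 b42 b43 a4 b45 a6
Rows 1 and 3 agree on Branch; apply Branch→BCity, Type and equate their BCity, Type entries.
Rows 1 and 4 agree on Branch; apply Branch→BCity, Type and equate their BCity, Type entries.
Rows 1 and 2 agree on Type; apply Type→Branch and equate their Branch entries.
Rows 1 and 2 agree on Branch; apply Branch→BCity, Type and equate their BCity, Type entries.
No row becomes fully distinguished — the join is lossy.

No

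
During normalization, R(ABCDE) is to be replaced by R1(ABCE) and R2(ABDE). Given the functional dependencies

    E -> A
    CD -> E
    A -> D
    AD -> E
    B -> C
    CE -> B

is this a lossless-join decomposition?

Yes

Common attributes: R1 ∩ R2 = {ABE}.
Closure of {ABE}: A → D applies, adding D; B → C applies, adding C. So (ABE)⁺ = {ABCDE}.
This closure contains every attribute of R1, so R1 ∩ R2 → R1. The join is lossless.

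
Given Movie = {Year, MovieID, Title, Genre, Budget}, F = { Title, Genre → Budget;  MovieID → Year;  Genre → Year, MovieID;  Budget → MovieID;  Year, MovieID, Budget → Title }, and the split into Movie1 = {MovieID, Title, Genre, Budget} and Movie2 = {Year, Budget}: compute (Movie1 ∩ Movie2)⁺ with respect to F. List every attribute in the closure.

Movie1 ∩ Movie2 = {Budget}.
Budget → MovieID applies, adding MovieID
MovieID → Year applies, adding Year
Year, MovieID, Budget → Title applies, adding Title
Closure: {Year, MovieID, Title, Budget}.

Year, MovieID, Title, Budget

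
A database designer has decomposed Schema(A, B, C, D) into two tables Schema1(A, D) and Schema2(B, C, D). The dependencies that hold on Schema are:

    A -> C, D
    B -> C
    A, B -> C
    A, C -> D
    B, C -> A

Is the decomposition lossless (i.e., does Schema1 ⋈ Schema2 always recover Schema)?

Common attributes: Schema1 ∩ Schema2 = {D}.
No dependency enlarges {D}, so (D)⁺ = {D}.
The closure contains neither all of Schema1 = {A, D} nor all of Schema2 = {B, C, D}, so the common attributes are not a superkey of either fragment. The join is lossy.

No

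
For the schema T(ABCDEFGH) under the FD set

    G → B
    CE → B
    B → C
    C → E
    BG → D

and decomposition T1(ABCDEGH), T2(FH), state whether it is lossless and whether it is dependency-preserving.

Lossless test: (H)⁺ = {H}, which is a superkey of neither fragment — lossy.
Dependency preservation: every FD's attributes lie within a single fragment, so each can be enforced locally — preserved.

lossy but dependency-preserving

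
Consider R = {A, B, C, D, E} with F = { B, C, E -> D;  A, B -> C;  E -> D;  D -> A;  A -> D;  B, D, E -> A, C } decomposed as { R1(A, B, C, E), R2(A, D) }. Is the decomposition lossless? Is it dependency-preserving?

lossless and dependency-preserving

Lossless test: (A)⁺ = {A, D}, which contains all of one fragment — lossless.
Dependency preservation: B, C, E → D; E → D; B, D, E → A, C are not contained in any single fragment, but the restricted closure of each left-hand side across the fragments still reaches the right-hand side; the remaining FDs each lie inside some fragment. All dependencies are preserved.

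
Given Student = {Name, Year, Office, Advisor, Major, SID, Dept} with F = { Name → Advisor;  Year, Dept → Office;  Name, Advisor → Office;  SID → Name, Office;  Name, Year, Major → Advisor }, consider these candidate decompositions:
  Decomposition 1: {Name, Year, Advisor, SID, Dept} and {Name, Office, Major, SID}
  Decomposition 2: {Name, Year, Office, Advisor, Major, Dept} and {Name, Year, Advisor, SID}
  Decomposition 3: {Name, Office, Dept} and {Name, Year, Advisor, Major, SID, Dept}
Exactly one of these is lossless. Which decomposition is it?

Decomposition 1: common = {Name, SID}, closure = {Name, Office, Advisor, SID} → lossy.
Decomposition 2: common = {Name, Year, Advisor}, closure = {Name, Year, Office, Advisor} → lossy.
Decomposition 3: common = {Name, Dept}, closure = {Name, Office, Advisor, Dept} → lossless.

Decomposition 3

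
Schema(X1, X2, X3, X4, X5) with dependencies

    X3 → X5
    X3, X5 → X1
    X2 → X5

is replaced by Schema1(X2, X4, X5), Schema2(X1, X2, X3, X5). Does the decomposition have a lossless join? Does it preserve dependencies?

lossy but dependency-preserving

Lossless test: (X2, X5)⁺ = {X2, X5}, which is a superkey of neither fragment — lossy.
Dependency preservation: every FD's attributes lie within a single fragment, so each can be enforced locally — preserved.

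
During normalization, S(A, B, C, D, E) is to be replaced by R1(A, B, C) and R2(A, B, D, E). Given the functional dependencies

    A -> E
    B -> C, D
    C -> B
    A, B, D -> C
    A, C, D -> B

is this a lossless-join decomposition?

Yes

Common attributes: R1 ∩ R2 = {A, B}.
Closure of {A, B}: A → E applies, adding E; B → C, D applies, adding C, D. So (A, B)⁺ = {A, B, C, D, E}.
This closure contains every attribute of R1, so R1 ∩ R2 → R1. The join is lossless.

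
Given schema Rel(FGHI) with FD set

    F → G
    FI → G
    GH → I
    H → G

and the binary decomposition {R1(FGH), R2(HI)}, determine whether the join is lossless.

Common attributes: R1 ∩ R2 = {H}.
Closure of {H}: H → G applies, adding G; GH → I applies, adding I. So (H)⁺ = {GHI}.
This closure contains every attribute of R2, so R1 ∩ R2 → R2. The join is lossless.

Yes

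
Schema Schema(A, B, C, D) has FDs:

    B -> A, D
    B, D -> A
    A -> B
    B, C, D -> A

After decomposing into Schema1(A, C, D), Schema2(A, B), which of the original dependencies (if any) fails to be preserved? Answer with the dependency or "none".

none

B → A, D: restricted closure across fragments reaches A, D.
B, D → A: restricted closure across fragments reaches A.
A → B lies within Schema2.
B, C, D → A: restricted closure across fragments reaches A.
Every dependency is enforceable on the fragments, so the decomposition is dependency-preserving.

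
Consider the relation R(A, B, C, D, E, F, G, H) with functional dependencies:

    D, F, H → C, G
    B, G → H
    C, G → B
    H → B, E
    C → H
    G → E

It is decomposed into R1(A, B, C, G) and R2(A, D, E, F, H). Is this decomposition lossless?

Common attributes: R1 ∩ R2 = {A}.
No dependency enlarges {A}, so (A)⁺ = {A}.
The closure contains neither all of R1 = {A, B, C, G} nor all of R2 = {A, D, E, F, H}, so the common attributes are not a superkey of either fragment. The join is lossy.

No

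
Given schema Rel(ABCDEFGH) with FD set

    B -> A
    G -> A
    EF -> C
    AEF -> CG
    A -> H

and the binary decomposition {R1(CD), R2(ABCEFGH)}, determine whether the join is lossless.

No

Common attributes: R1 ∩ R2 = {C}.
No dependency enlarges {C}, so (C)⁺ = {C}.
The closure contains neither all of R1 = {CD} nor all of R2 = {ABCEFGH}, so the common attributes are not a superkey of either fragment. The join is lossy.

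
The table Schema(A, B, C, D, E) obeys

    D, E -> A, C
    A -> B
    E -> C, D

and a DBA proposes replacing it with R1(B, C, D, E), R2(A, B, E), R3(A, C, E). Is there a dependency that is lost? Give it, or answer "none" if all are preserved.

D, E → A, C: restricted closure across fragments reaches A, C.
A → B lies within R2.
E → C, D lies within R1.
Every dependency is enforceable on the fragments, so the decomposition is dependency-preserving.

none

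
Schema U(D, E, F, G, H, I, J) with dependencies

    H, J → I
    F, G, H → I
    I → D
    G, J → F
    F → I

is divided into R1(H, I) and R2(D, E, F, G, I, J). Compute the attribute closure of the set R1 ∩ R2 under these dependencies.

D, I

R1 ∩ R2 = {I}.
I → D applies, adding D
Closure: {D, I}.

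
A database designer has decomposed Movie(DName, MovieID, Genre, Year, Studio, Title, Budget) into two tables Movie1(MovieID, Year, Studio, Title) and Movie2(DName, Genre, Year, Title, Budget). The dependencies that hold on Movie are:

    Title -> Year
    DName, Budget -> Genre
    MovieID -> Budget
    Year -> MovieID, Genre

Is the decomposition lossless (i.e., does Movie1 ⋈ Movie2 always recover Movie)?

Common attributes: Movie1 ∩ Movie2 = {Year, Title}.
Closure of {Year, Title}: Year → MovieID, Genre applies, adding MovieID, Genre; MovieID → Budget applies, adding Budget. So (Year, Title)⁺ = {MovieID, Genre, Year, Title, Budget}.
The closure contains neither all of Movie1 = {MovieID, Year, Studio, Title} nor all of Movie2 = {DName, Genre, Year, Title, Budget}, so the common attributes are not a superkey of either fragment. The join is lossy.

No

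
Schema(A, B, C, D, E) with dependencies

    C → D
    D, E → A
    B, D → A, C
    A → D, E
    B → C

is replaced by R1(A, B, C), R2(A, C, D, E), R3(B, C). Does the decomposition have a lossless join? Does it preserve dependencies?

Lossless test (chase): Rows 1 and 2 agree on C; apply C→D and equate their D entries. Rows 1 and 3 agree on C; apply C→D and equate their D entries. Rows 1 and 3 agree on B, D; apply B, D→A, C and equate their A, C entries. Rows 1 and 2 agree on A; apply A→D, E and equate their D, E entries. Rows 1 and 3 agree on A; apply A→D, E and equate their D, E entries. Row 1 is now all distinguished symbols — the join is lossless.
Dependency preservation: B, D → A, C is not contained in any single fragment, but the restricted closure of its left-hand side across the fragments still reaches the right-hand side; the remaining FDs each lie inside some fragment. All dependencies are preserved.

lossless and dependency-preserving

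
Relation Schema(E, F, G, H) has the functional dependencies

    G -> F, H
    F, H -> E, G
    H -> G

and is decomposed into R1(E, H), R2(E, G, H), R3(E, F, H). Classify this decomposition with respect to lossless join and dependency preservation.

Lossless test (chase): Rows 1 and 2 agree on H; apply H→G and equate their G entries. Rows 1 and 3 agree on H; apply H→G and equate their G entries. Rows 1 and 2 agree on G; apply G→F, H and equate their F, H entries. Rows 1 and 3 agree on G; apply G→F, H and equate their F, H entries. Row 1 is now all distinguished symbols — the join is lossless.
Dependency preservation: G → F, H; F, H → E, G are not contained in any single fragment, but the restricted closure of each left-hand side across the fragments still reaches the right-hand side; the remaining FDs each lie inside some fragment. All dependencies are preserved.

lossless and dependency-preserving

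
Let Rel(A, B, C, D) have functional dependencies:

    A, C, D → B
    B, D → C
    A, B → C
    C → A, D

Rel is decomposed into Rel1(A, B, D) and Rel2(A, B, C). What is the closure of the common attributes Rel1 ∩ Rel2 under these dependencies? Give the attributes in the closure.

A, B, C, D

Rel1 ∩ Rel2 = {A, B}.
A, B → C applies, adding C
C → A, D applies, adding D
Closure: {A, B, C, D}.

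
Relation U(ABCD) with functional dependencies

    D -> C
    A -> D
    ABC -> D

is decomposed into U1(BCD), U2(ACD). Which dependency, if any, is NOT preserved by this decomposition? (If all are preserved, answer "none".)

none

D → C lies within U1.
A → D lies within U2.
ABC → D: restricted closure across fragments reaches D.
Every dependency is enforceable on the fragments, so the decomposition is dependency-preserving.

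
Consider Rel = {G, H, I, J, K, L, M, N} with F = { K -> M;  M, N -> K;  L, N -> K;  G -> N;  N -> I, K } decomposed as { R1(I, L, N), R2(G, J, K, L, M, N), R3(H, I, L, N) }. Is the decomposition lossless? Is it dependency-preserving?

lossy but dependency-preserving

Lossless test (chase): Rows 1 and 2 agree on L, N; apply L, N→K and equate their K entries. Rows 1 and 3 agree on L, N; apply L, N→K and equate their K entries. Rows 1 and 2 agree on N; apply N→I, K and equate their I, K entries. Rows 1 and 2 agree on K; apply K→M and equate their M entries. Rows 1 and 3 agree on K; apply K→M and equate their M entries. No row becomes fully distinguished — the join is lossy.
Dependency preservation: N → I, K is not contained in any single fragment, but the restricted closure of its left-hand side across the fragments still reaches the right-hand side; the remaining FDs each lie inside some fragment. All dependencies are preserved.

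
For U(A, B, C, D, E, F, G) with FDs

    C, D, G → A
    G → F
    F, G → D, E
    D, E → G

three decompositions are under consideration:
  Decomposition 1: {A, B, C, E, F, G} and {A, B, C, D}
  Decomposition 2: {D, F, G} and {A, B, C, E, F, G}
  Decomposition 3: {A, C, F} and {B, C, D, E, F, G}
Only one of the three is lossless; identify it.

Decomposition 1: common = {A, B, C}, closure = {A, B, C} → lossy.
Decomposition 2: common = {F, G}, closure = {D, E, F, G} → lossless.
Decomposition 3: common = {C, F}, closure = {C, F} → lossy.

Decomposition 2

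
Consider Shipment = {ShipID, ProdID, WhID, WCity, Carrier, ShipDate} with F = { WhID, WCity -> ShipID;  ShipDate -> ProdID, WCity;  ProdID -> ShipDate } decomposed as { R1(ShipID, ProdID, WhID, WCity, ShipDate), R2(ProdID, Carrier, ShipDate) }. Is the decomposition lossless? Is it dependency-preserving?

lossy but dependency-preserving

Lossless test: (ProdID, ShipDate)⁺ = {ProdID, WCity, ShipDate}, which is a superkey of neither fragment — lossy.
Dependency preservation: every FD's attributes lie within a single fragment, so each can be enforced locally — preserved.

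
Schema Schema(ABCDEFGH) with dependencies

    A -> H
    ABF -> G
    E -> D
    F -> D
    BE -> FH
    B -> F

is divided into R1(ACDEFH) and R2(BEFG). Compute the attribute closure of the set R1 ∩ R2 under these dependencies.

R1 ∩ R2 = {EF}.
E → D applies, adding D
Closure: {DEF}.

DEF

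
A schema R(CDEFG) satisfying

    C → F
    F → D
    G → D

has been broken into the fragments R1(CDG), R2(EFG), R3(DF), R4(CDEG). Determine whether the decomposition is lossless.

Chase test. Columns are CDEFG; row i has aⱼ where attribute j ∈ Ri, else bᵢⱼ.
Initial tableau (one row per fragment):
  row 1: a1 a2 b13 b14 a5
  row 2: b21 b22 a3 a4 a5
  row 3: b31 a2 b33 a4 b35
  row 4: a1 a2 a3 b44 a5
Rows 1 and 4 agree on C; apply C→F and equate their F entries.
Rows 2 and 3 agree on F; apply F→D and equate their D entries.
No row becomes fully distinguished — the join is lossy.

No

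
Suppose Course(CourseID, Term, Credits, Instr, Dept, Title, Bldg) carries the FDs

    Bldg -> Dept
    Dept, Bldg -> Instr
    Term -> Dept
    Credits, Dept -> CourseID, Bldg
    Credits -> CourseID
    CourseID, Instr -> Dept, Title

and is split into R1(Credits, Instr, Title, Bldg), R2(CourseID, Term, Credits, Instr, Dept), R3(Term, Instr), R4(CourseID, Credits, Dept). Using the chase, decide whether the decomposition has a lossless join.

Yes

Chase test. Columns are CourseID, Term, Credits, Instr, Dept, Title, Bldg; row i has aⱼ where attribute j ∈ Ri, else bᵢⱼ.
Initial tableau (one row per fragment):
  row 1: b11 b12 a3 a4 b15 a6 a7
  row 2: a1 a2 a3 a4 a5 b26 b27
  row 3: b31 a2 b33 a4 b35 b36 b37
  row 4: a1 b42 a3 b44 a5 b46 b47
Rows 2 and 3 agree on Term; apply Term→Dept and equate their Dept entries.
Rows 2 and 4 agree on Credits, Dept; apply Credits, Dept→CourseID, Bldg and equate their CourseID, Bldg entries.
Rows 1 and 2 agree on Credits; apply Credits→CourseID and equate their CourseID entries.
Rows 1 and 2 agree on CourseID, Instr; apply CourseID, Instr→Dept, Title and equate their Dept, Title entries.
Rows 2 and 4 agree on Dept, Bldg; apply Dept, Bldg→Instr and equate their Instr entries.
Rows 1 and 2 agree on Credits, Dept; apply Credits, Dept→CourseID, Bldg and equate their CourseID, Bldg entries.
Rows 1 and 4 agree on CourseID, Instr; apply CourseID, Instr→Dept, Title and equate their Dept, Title entries.
Row 2 is now all distinguished symbols — the join is lossless.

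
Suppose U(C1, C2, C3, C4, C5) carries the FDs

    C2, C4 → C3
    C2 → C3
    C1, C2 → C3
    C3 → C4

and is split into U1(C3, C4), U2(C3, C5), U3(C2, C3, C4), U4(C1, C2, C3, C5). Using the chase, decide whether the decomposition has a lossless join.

Yes

Chase test. Columns are C1, C2, C3, C4, C5; row i has aⱼ where attribute j ∈ Ui, else bᵢⱼ.
Initial tableau (one row per fragment):
  row 1: b11 b12 a3 a4 b15
  row 2: b21 b22 a3 b24 a5
  row 3: b31 a2 a3 a4 b35
  row 4: a1 a2 a3 b44 a5
Rows 1 and 2 agree on C3; apply C3→C4 and equate their C4 entries.
Rows 1 and 4 agree on C3; apply C3→C4 and equate their C4 entries.
Row 4 is now all distinguished symbols — the join is lossless.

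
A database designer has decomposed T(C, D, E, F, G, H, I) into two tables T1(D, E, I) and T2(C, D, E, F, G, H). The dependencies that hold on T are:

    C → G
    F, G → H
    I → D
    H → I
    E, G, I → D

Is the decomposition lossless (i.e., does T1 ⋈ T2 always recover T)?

Common attributes: T1 ∩ T2 = {D, E}.
No dependency enlarges {D, E}, so (D, E)⁺ = {D, E}.
The closure contains neither all of T1 = {D, E, I} nor all of T2 = {C, D, E, F, G, H}, so the common attributes are not a superkey of either fragment. The join is lossy.

No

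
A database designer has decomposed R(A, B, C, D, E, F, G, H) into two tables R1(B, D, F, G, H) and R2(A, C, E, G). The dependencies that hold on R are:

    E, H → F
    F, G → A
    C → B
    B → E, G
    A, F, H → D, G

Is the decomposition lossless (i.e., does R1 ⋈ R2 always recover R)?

Common attributes: R1 ∩ R2 = {G}.
No dependency enlarges {G}, so (G)⁺ = {G}.
The closure contains neither all of R1 = {B, D, F, G, H} nor all of R2 = {A, C, E, G}, so the common attributes are not a superkey of either fragment. The join is lossy.

No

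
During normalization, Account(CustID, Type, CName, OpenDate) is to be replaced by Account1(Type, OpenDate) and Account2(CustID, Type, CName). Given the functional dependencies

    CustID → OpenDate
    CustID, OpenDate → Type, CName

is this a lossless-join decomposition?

No

Common attributes: Account1 ∩ Account2 = {Type}.
No dependency enlarges {Type}, so (Type)⁺ = {Type}.
The closure contains neither all of Account1 = {Type, OpenDate} nor all of Account2 = {CustID, Type, CName}, so the common attributes are not a superkey of either fragment. The join is lossy.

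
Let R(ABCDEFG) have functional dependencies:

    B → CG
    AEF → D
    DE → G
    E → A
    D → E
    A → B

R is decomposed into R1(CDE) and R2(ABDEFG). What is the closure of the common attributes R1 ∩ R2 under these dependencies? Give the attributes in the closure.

R1 ∩ R2 = {DE}.
DE → G applies, adding G
E → A applies, adding A
A → B applies, adding B
B → CG applies, adding C
Closure: {ABCDEG}.

ABCDEG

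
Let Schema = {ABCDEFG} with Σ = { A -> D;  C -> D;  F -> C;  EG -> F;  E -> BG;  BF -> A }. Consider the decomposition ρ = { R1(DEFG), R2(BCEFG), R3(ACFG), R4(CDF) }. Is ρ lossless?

Chase test. Columns are ABCDEFG; row i has aⱼ where attribute j ∈ Ri, else bᵢⱼ.
Initial tableau (one row per fragment):
  row 1: b11 b12 b13 a4 a5 a6 a7
  row 2: b21 a2 a3 b24 a5 a6 a7
  row 3: a1 b32 a3 b34 b35 a6 a7
  row 4: b41 b42 a3 a4 b45 a6 b47
Rows 2 and 3 agree on C; apply C→D and equate their D entries.
Rows 2 and 4 agree on C; apply C→D and equate their D entries.
Rows 1 and 2 agree on F; apply F→C and equate their C entries.
Rows 1 and 2 agree on E; apply E→BG and equate their BG entries.
Rows 1 and 2 agree on BF; apply BF→A and equate their A entries.
No row becomes fully distinguished — the join is lossy.

No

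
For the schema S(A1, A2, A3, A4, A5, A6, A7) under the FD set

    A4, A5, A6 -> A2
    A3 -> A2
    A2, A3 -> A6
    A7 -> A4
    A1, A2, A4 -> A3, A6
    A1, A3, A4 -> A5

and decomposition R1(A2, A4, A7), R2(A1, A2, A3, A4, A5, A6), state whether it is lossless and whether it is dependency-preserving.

Lossless test: (A2, A4)⁺ = {A2, A4}, which is a superkey of neither fragment — lossy.
Dependency preservation: every FD's attributes lie within a single fragment, so each can be enforced locally — preserved.

lossy but dependency-preserving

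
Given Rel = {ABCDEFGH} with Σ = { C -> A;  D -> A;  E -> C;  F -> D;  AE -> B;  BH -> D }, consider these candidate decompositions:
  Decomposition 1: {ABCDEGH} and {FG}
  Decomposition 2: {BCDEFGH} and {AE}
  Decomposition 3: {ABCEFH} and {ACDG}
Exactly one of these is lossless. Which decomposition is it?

Decomposition 2

Decomposition 1: common = {G}, closure = {G} → lossy.
Decomposition 2: common = {E}, closure = {ABCE} → lossless.
Decomposition 3: common = {AC}, closure = {AC} → lossy.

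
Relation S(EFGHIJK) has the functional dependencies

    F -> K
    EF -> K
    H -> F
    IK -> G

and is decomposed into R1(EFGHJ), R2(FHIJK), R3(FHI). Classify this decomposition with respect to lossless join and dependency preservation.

lossy and not dependency-preserving

Lossless test (chase): Rows 1 and 2 agree on F; apply F→K and equate their K entries. Rows 1 and 3 agree on F; apply F→K and equate their K entries. Rows 2 and 3 agree on IK; apply IK→G and equate their G entries. No row becomes fully distinguished — the join is lossy.
Dependency preservation: the restricted closure of {IK} across the fragments never reaches {G}, so IK → G cannot be enforced without a join — not preserved.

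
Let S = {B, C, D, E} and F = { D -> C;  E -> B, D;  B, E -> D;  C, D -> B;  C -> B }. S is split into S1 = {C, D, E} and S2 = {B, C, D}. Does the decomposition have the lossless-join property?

Yes

Common attributes: S1 ∩ S2 = {C, D}.
Closure of {C, D}: C, D → B applies, adding B. So (C, D)⁺ = {B, C, D}.
This closure contains every attribute of S2, so S1 ∩ S2 → S2. The join is lossless.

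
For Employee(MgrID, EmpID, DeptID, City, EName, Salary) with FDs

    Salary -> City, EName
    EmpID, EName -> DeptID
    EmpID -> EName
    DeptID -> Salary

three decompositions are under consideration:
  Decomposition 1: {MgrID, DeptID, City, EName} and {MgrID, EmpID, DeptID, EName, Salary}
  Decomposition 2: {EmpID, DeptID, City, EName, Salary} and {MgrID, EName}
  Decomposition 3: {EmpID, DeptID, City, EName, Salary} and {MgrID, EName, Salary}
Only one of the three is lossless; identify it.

Decomposition 1

Decomposition 1: common = {MgrID, DeptID, EName}, closure = {MgrID, DeptID, City, EName, Salary} → lossless.
Decomposition 2: common = {EName}, closure = {EName} → lossy.
Decomposition 3: common = {EName, Salary}, closure = {City, EName, Salary} → lossy.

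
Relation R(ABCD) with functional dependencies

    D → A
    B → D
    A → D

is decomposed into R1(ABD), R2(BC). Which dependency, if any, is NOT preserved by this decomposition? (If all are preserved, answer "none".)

D → A lies within R1.
B → D lies within R1.
A → D lies within R1.
Every dependency is enforceable on the fragments, so the decomposition is dependency-preserving.

none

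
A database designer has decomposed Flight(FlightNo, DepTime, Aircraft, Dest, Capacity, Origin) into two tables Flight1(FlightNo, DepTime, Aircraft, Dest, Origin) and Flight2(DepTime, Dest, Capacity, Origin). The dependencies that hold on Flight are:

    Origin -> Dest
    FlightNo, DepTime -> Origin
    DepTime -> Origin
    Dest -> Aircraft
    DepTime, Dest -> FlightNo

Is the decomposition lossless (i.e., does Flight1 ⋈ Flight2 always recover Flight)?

Common attributes: Flight1 ∩ Flight2 = {DepTime, Dest, Origin}.
Closure of {DepTime, Dest, Origin}: Dest → Aircraft applies, adding Aircraft; DepTime, Dest → FlightNo applies, adding FlightNo. So (DepTime, Dest, Origin)⁺ = {FlightNo, DepTime, Aircraft, Dest, Origin}.
This closure contains every attribute of Flight1, so Flight1 ∩ Flight2 → Flight1. The join is lossless.

Yes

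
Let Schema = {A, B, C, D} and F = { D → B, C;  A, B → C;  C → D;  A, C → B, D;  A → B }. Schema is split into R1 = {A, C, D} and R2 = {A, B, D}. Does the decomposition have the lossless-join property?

Yes

Common attributes: R1 ∩ R2 = {A, D}.
Closure of {A, D}: D → B, C applies, adding B, C. So (A, D)⁺ = {A, B, C, D}.
This closure contains every attribute of R1, so R1 ∩ R2 → R1. The join is lossless.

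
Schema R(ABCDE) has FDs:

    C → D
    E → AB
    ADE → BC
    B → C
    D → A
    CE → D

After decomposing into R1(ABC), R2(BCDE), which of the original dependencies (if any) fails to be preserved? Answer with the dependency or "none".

Check D → A: no single fragment contains all of {AD}, and the restricted closure of {D} across the fragments never reaches {A}.
C → D is preserved.
E → AB is preserved.
ADE → BC is preserved.
B → C is preserved.
CE → D is preserved.

D → A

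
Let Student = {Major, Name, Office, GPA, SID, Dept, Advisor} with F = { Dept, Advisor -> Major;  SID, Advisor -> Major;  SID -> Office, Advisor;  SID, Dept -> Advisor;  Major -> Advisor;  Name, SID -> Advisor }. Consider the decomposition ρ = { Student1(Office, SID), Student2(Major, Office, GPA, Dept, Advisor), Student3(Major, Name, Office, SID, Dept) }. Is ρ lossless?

Chase test. Columns are Major, Name, Office, GPA, SID, Dept, Advisor; row i has aⱼ where attribute j ∈ Studenti, else bᵢⱼ.
Initial tableau (one row per fragment):
  row 1: b11 b12 a3 b14 a5 b16 b17
  row 2: a1 b22 a3 a4 b25 a6 a7
  row 3: a1 a2 a3 b34 a5 a6 b37
Rows 1 and 3 agree on SID; apply SID→Office, Advisor and equate their Office, Advisor entries.
Rows 2 and 3 agree on Major; apply Major→Advisor and equate their Advisor entries.
Rows 1 and 3 agree on SID, Advisor; apply SID, Advisor→Major and equate their Major entries.
No row becomes fully distinguished — the join is lossy.

No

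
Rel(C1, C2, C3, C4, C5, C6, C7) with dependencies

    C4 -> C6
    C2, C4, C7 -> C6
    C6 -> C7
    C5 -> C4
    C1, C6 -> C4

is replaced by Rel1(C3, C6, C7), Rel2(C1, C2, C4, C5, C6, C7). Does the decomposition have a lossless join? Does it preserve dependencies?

lossy but dependency-preserving

Lossless test: (C6, C7)⁺ = {C6, C7}, which is a superkey of neither fragment — lossy.
Dependency preservation: every FD's attributes lie within a single fragment, so each can be enforced locally — preserved.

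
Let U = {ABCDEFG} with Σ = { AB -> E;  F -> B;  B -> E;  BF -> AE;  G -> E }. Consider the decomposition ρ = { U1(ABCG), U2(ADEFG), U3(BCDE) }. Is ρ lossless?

No

Chase test. Columns are ABCDEFG; row i has aⱼ where attribute j ∈ Ui, else bᵢⱼ.
Initial tableau (one row per fragment):
  row 1: a1 a2 a3 b14 b15 b16 a7
  row 2: a1 b22 b23 a4 a5 a6 a7
  row 3: b31 a2 a3 a4 a5 b36 b37
Rows 1 and 3 agree on B; apply B→E and equate their E entries.
No row becomes fully distinguished — the join is lossy.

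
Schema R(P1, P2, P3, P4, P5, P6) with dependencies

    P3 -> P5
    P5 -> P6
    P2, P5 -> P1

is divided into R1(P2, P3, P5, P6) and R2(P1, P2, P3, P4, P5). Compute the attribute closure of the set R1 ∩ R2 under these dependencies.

P1, P2, P3, P5, P6

R1 ∩ R2 = {P2, P3, P5}.
P5 → P6 applies, adding P6
P2, P5 → P1 applies, adding P1
Closure: {P1, P2, P3, P5, P6}.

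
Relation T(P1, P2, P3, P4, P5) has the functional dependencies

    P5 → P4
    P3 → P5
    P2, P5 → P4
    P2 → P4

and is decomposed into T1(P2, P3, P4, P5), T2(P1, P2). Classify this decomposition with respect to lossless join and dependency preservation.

lossy but dependency-preserving

Lossless test: (P2)⁺ = {P2, P4}, which is a superkey of neither fragment — lossy.
Dependency preservation: every FD's attributes lie within a single fragment, so each can be enforced locally — preserved.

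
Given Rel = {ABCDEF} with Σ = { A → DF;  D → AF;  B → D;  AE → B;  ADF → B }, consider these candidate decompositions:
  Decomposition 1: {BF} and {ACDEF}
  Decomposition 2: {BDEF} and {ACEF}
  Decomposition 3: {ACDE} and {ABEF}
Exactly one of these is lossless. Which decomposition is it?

Decomposition 3

Decomposition 1: common = {F}, closure = {F} → lossy.
Decomposition 2: common = {EF}, closure = {EF} → lossy.
Decomposition 3: common = {AE}, closure = {ABDEF} → lossless.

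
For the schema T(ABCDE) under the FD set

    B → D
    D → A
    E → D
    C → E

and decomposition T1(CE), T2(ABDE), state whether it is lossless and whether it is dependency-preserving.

Lossless test: (E)⁺ = {ADE}, which is a superkey of neither fragment — lossy.
Dependency preservation: every FD's attributes lie within a single fragment, so each can be enforced locally — preserved.

lossy but dependency-preserving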